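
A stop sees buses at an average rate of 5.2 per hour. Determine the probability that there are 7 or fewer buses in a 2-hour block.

Over the interval, μ = 5.2 × 2 = 10.4 (a 2-hour block = 2 hours).
P(N ≤ 7) = Σ_{j=0}^{7} e^(−μ) μ^j/j! ≈ 0.1863.

0.1863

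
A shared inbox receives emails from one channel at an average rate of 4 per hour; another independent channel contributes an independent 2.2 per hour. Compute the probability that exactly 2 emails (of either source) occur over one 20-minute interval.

Independent Poisson processes superpose: combined rate λ = 4 + 2.2 = 6.2 per hour.
Over the interval, μ = 6.2 × 1/3 ≈ 2.06667 (a 20-minute interval = 1/3 hours).
P(N = 2) = e^(−2.06667) · 2.06667^2/2! ≈ 0.2704.

0.2704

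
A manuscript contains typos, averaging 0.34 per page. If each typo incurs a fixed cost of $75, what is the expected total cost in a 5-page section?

$127.5

E[N] = 0.34 × 5 = 1.7 (a 5-page section = 5 pages); E[cost] = 1.7 × $75 = $127.5.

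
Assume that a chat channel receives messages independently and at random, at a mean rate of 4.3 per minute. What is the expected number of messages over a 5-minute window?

21.5

E[N] = λt = 4.3 × 5 = 21.5 (a 5-minute window = 5 minutes).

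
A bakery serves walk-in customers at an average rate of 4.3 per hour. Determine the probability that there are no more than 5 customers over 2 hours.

0.1422

Over the interval, μ = 4.3 × 2 = 8.6 (2 hours).
P(N ≤ 5) = Σ_{j=0}^{5} e^(−μ) μ^j/j! ≈ 0.1422.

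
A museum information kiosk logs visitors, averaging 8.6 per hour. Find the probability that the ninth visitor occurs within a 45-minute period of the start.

Over the interval, μ = 8.6 × 0.75 = 6.45 (a 45-minute period = 0.75 hours).
The ninth arrival falls in the interval iff at least 9 events occur there: P(S_9 ≤ t) = P(N ≥ 9) = 1 − P(N ≤ 8) ≈ 0.2025.

0.2025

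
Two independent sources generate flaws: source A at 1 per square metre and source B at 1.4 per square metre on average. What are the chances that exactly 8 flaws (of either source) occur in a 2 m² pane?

0.0575

Independent Poisson processes superpose: combined rate λ = 1 + 1.4 = 2.4 per square metre.
Over the interval, μ = 2.4 × 2 = 4.8 (a 2 m² pane = 2 square metres).
P(N = 8) = e^(−4.8) · 4.8^8/8! ≈ 0.0575.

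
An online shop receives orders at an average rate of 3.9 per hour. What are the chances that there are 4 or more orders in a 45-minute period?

0.3360

Over the interval, μ = 3.9 × 0.75 = 2.925 (a 45-minute period = 0.75 hours).
P(N ≥ 4) = 1 − P(N ≤ 3) = 1 − Σ_{j=0}^{3} e^(−μ) μ^j/j! ≈ 0.3360.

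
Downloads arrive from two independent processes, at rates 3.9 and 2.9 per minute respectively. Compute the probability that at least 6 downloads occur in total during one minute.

0.6730

Independent Poisson processes superpose: combined rate λ = 3.9 + 2.9 = 6.8 per minute.
So μ = 6.8.
P(N ≥ 6) = 1 − P(N ≤ 5) ≈ 0.6730.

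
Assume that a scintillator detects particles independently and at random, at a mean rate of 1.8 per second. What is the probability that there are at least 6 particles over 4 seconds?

0.7241

Over the interval, μ = 1.8 × 4 = 7.2 (4 seconds).
P(N ≥ 6) = 1 − P(N ≤ 5) = 1 − Σ_{j=0}^{5} e^(−μ) μ^j/j! ≈ 0.7241.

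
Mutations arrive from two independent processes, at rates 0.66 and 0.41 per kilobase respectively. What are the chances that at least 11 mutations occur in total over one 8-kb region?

Independent Poisson processes superpose: combined rate λ = 0.66 + 0.41 = 1.07 per kilobase.
Over the interval, μ = 1.07 × 8 = 8.56 (an 8-kb region = 8 kilobases).
P(N ≥ 11) = 1 − P(N ≤ 10) ≈ 0.2433.

0.2433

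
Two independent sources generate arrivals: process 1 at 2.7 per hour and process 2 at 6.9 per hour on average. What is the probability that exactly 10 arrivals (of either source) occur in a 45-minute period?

Independent Poisson processes superpose: combined rate λ = 2.7 + 6.9 = 9.6 per hour.
Over the interval, μ = 9.6 × 0.75 = 7.2 (a 45-minute period = 0.75 hours).
P(N = 10) = e^(−7.2) · 7.2^10/10! ≈ 0.0770.

0.0770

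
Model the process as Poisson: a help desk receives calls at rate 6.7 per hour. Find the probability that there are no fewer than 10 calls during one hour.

With mean μ = 6.7 per hour,
P(N ≥ 10) = 1 − P(N ≤ 9) = 1 − Σ_{j=0}^{9} e^(−μ) μ^j/j! ≈ 0.1404.

0.1404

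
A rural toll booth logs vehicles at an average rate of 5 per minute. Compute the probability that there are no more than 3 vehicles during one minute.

With mean μ = 5 per minute,
P(N ≤ 3) = Σ_{j=0}^{3} e^(−μ) μ^j/j! ≈ 0.2650.

0.2650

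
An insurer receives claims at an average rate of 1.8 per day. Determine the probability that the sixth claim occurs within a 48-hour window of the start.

0.1559

Over the interval, μ = 1.8 × 2 = 3.6 (a 48-hour window = 2 days).
The sixth arrival falls in the interval iff at least 6 events occur there: P(S_6 ≤ t) = P(N ≥ 6) = 1 − P(N ≤ 5) ≈ 0.1559.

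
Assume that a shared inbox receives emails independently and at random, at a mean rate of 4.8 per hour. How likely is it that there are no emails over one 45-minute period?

Over the interval, μ = 4.8 × 0.75 = 3.6 (a 45-minute period = 0.75 hours).
P(N = 0) = e^(−μ) μ^0/0! = e^(−3.6) · 3.6^0/1 ≈ 0.0273.

0.0273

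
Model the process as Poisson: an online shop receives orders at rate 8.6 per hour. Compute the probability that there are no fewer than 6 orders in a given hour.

With mean μ = 8.6 per hour,
P(N ≥ 6) = 1 − P(N ≤ 5) = 1 − Σ_{j=0}^{5} e^(−μ) μ^j/j! ≈ 0.8578.

0.8578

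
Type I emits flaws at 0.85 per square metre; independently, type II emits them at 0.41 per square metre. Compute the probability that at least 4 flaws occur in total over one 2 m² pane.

0.2467

Independent Poisson processes superpose: combined rate λ = 0.85 + 0.41 = 1.26 per square metre.
Over the interval, μ = 1.26 × 2 = 2.52 (a 2 m² pane = 2 square metres).
P(N ≥ 4) = 1 − P(N ≤ 3) ≈ 0.2467.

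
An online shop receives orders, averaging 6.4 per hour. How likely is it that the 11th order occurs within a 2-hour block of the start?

0.7307

Over the interval, μ = 6.4 × 2 = 12.8 (a 2-hour block = 2 hours).
The 11th arrival falls in the interval iff at least 11 events occur there: P(S_11 ≤ t) = P(N ≥ 11) = 1 − P(N ≤ 10) ≈ 0.7307.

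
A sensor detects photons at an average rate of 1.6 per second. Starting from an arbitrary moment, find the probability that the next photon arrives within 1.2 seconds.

Inter-arrival times are exponential with rate λ = 1.6 per second.
P(T ≤ 1.2) = 1 − e^(−λt) = 1 − e^(−1.6 × 1.2) = 1 − e^(−1.92) ≈ 0.8534.

0.8534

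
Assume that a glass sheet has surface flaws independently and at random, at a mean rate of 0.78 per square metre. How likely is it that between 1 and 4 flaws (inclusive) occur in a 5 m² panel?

Over the interval, μ = 0.78 × 5 = 3.9 (a 5 m² panel = 5 square metres).
P(1 ≤ N ≤ 4) = Σ_{j=1}^{4} e^(−3.9) · 3.9^j/j! ≈ 0.6281.

0.6281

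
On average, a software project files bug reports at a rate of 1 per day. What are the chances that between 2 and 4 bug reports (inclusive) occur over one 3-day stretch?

Over the interval, μ = 1 × 3 = 3 (a 3-day stretch = 3 days).
P(2 ≤ N ≤ 4) = Σ_{j=2}^{4} e^(−3) · 3^j/j! ≈ 0.6161.

0.6161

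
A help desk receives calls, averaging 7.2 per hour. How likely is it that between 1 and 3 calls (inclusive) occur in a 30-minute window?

Over the interval, μ = 7.2 × 0.5 = 3.6 (a 30-minute window = 0.5 hours).
P(1 ≤ N ≤ 3) = Σ_{j=1}^{3} e^(−3.6) · 3.6^j/j! ≈ 0.4879.

0.4879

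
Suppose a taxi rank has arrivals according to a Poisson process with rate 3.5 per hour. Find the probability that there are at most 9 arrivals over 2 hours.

0.8305

Over the interval, μ = 3.5 × 2 = 7 (2 hours).
P(N ≤ 9) = Σ_{j=0}^{9} e^(−μ) μ^j/j! ≈ 0.8305.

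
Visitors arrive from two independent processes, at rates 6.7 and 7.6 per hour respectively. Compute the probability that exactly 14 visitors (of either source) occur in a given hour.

0.1057

Independent Poisson processes superpose: combined rate λ = 6.7 + 7.6 = 14.3 per hour.
So μ = 14.3.
P(N = 14) = e^(−14.3) · 14.3^14/14! ≈ 0.1057.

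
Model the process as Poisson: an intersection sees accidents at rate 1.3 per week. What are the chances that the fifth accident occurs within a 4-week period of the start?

Over the interval, μ = 1.3 × 4 = 5.2 (a 4-week period = 4 weeks).
The fifth arrival falls in the interval iff at least 5 events occur there: P(S_5 ≤ t) = P(N ≥ 5) = 1 − P(N ≤ 4) ≈ 0.5939.

0.5939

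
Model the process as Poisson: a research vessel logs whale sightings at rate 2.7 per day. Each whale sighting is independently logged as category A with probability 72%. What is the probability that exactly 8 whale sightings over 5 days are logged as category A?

0.1187

Thinning: the whale sightings that are logged as category A themselves form a Poisson process with rate 0.72 × 2.7 = 1.944 per day.
Over the interval, μ = 1.944 × 5 = 9.72 (5 days).
P(N = 8) = e^(−9.72) · 9.72^8/8! ≈ 0.1187.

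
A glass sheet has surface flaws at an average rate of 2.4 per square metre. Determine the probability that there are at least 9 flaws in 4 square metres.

0.6204

Over the interval, μ = 2.4 × 4 = 9.6 (4 square metres).
P(N ≥ 9) = 1 − P(N ≤ 8) = 1 − Σ_{j=0}^{8} e^(−μ) μ^j/j! ≈ 0.6204.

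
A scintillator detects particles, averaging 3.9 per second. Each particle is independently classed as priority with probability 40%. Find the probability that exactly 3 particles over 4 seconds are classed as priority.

Thinning: the particles that are classed as priority themselves form a Poisson process with rate 0.4 × 3.9 = 1.56 per second.
Over the interval, μ = 1.56 × 4 = 6.24 (4 seconds).
P(N = 3) = e^(−6.24) · 6.24^3/3! ≈ 0.0790.

0.0790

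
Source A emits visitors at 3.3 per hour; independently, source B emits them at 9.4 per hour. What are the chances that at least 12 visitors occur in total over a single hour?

0.6157

Independent Poisson processes superpose: combined rate λ = 3.3 + 9.4 = 12.7 per hour.
So μ = 12.7.
P(N ≥ 12) = 1 − P(N ≤ 11) ≈ 0.6157.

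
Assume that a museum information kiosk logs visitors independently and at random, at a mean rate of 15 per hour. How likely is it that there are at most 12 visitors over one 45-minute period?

Over the interval, μ = 15 × 0.75 = 11.25 (a 45-minute period = 0.75 hours).
P(N ≤ 12) = Σ_{j=0}^{12} e^(−μ) μ^j/j! ≈ 0.6611.

0.6611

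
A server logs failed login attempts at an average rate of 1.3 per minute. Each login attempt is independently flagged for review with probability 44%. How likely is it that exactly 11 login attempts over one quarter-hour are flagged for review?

0.0873

Thinning: the login attempts that are flagged for review themselves form a Poisson process with rate 0.44 × 1.3 = 0.572 per minute.
Over the interval, μ = 0.572 × 15 = 8.58 (a quarter-hour = 15 minutes).
P(N = 11) = e^(−8.58) · 8.58^11/11! ≈ 0.0873.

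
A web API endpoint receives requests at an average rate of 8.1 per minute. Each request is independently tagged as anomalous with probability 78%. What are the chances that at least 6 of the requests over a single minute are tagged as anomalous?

0.6040

Thinning: the requests that are tagged as anomalous themselves form a Poisson process with rate 0.78 × 8.1 = 6.318 per minute.
So μ = 6.318.
P(N ≥ 6) = 1 − P(N ≤ 5) ≈ 0.6040.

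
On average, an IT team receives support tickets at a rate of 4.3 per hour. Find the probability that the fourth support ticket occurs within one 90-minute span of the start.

0.8847

Over the interval, μ = 4.3 × 1.5 = 6.45 (a 90-minute span = 1.5 hours).
The fourth arrival falls in the interval iff at least 4 events occur there: P(S_4 ≤ t) = P(N ≥ 4) = 1 − P(N ≤ 3) ≈ 0.8847.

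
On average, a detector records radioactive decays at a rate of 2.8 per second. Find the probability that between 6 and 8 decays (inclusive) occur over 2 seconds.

Over the interval, μ = 2.8 × 2 = 5.6 (2 seconds).
P(6 ≤ N ≤ 8) = Σ_{j=6}^{8} e^(−5.6) · 5.6^j/j! ≈ 0.3738.

0.3738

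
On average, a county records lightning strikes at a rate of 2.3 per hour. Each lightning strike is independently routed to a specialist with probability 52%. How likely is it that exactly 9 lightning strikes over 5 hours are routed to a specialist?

0.0682

Thinning: the lightning strikes that are routed to a specialist themselves form a Poisson process with rate 0.52 × 2.3 = 1.196 per hour.
Over the interval, μ = 1.196 × 5 = 5.98 (5 hours).
P(N = 9) = e^(−5.98) · 5.98^9/9! ≈ 0.0682.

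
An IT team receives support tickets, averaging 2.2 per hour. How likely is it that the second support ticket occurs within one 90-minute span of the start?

Over the interval, μ = 2.2 × 1.5 = 3.3 (a 90-minute span = 1.5 hours).
The second arrival falls in the interval iff at least 2 events occur there: P(S_2 ≤ t) = P(N ≥ 2) = 1 − P(N ≤ 1) ≈ 0.8414.

0.8414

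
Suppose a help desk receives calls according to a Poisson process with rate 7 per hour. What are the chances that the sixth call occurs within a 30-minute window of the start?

Over the interval, μ = 7 × 0.5 = 3.5 (a 30-minute window = 0.5 hours).
The sixth arrival falls in the interval iff at least 6 events occur there: P(S_6 ≤ t) = P(N ≥ 6) = 1 − P(N ≤ 5) ≈ 0.1424.

0.1424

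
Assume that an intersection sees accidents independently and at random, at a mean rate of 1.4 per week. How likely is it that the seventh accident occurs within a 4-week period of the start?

Over the interval, μ = 1.4 × 4 = 5.6 (a 4-week period = 4 weeks).
The seventh arrival falls in the interval iff at least 7 events occur there: P(S_7 ≤ t) = P(N ≥ 7) = 1 − P(N ≤ 6) ≈ 0.3297.

0.3297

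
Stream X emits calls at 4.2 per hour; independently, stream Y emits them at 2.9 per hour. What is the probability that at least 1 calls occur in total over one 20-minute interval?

Independent Poisson processes superpose: combined rate λ = 4.2 + 2.9 = 7.1 per hour.
Over the interval, μ = 7.1 × 1/3 ≈ 2.36667 (a 20-minute interval = 1/3 hours).
P(N ≥ 1) = 1 − P(N ≤ 0) ≈ 0.9062.

0.9062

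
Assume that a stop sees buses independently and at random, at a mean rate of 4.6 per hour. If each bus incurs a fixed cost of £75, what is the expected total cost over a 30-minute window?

£172.5

E[N] = 4.6 × 0.5 = 2.3 (a 30-minute window = 0.5 hours); E[cost] = 2.3 × £75 = £172.5.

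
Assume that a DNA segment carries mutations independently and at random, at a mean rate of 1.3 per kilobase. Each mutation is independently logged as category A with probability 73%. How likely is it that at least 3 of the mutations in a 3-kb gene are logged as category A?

Thinning: the mutations that are logged as category A themselves form a Poisson process with rate 0.73 × 1.3 = 0.949 per kilobase.
Over the interval, μ = 0.949 × 3 = 2.847 (a 3-kb gene = 3 kilobases).
P(N ≥ 3) = 1 − P(N ≤ 2) ≈ 0.5417.

0.5417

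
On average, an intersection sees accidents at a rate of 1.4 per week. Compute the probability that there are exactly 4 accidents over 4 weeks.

Over the interval, μ = 1.4 × 4 = 5.6 (4 weeks).
P(N = 4) = e^(−μ) μ^4/4! = e^(−5.6) · 5.6^4/24 ≈ 0.1515.

0.1515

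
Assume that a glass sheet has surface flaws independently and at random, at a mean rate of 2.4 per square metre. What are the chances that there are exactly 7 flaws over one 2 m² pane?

0.0959

Over the interval, μ = 2.4 × 2 = 4.8 (a 2 m² pane = 2 square metres).
P(N = 7) = e^(−μ) μ^7/7! = e^(−4.8) · 4.8^7/5040 ≈ 0.0959.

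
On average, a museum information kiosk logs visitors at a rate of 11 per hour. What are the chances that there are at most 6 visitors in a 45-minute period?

Over the interval, μ = 11 × 0.75 = 8.25 (a 45-minute period = 0.75 hours).
P(N ≤ 6) = Σ_{j=0}^{6} e^(−μ) μ^j/j! ≈ 0.2838.

0.2838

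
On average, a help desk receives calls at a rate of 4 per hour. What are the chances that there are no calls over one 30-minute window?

Over the interval, μ = 4 × 0.5 = 2 (a 30-minute window = 0.5 hours).
P(N = 0) = e^(−μ) μ^0/0! = e^(−2) · 2^0/1 ≈ 0.1353.

0.1353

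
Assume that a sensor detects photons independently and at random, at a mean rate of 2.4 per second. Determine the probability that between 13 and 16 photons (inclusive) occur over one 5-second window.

0.3227

Over the interval, μ = 2.4 × 5 = 12 (a 5-second window = 5 seconds).
P(13 ≤ N ≤ 16) = Σ_{j=13}^{16} e^(−12) · 12^j/j! ≈ 0.3227.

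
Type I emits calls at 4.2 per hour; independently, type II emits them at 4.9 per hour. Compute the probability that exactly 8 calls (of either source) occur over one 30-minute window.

Independent Poisson processes superpose: combined rate λ = 4.2 + 4.9 = 9.1 per hour.
Over the interval, μ = 9.1 × 0.5 = 4.55 (a 30-minute window = 0.5 hours).
P(N = 8) = e^(−4.55) · 4.55^8/8! ≈ 0.0481.

0.0481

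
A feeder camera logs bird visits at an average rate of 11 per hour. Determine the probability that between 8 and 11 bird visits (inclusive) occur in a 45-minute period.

Over the interval, μ = 11 × 0.75 = 8.25 (a 45-minute period = 0.75 hours).
P(8 ≤ N ≤ 11) = Σ_{j=8}^{11} e^(−8.25) · 8.25^j/j! ≈ 0.4505.

0.4505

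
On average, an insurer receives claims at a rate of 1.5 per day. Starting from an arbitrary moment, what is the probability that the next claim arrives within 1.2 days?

0.8347

Inter-arrival times are exponential with rate λ = 1.5 per day.
P(T ≤ 1.2) = 1 − e^(−λt) = 1 − e^(−1.5 × 1.2) = 1 − e^(−1.8) ≈ 0.8347.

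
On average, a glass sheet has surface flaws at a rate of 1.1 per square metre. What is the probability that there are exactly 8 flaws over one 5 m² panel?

Over the interval, μ = 1.1 × 5 = 5.5 (a 5 m² panel = 5 square metres).
P(N = 8) = e^(−μ) μ^8/8! = e^(−5.5) · 5.5^8/40320 ≈ 0.0849.

0.0849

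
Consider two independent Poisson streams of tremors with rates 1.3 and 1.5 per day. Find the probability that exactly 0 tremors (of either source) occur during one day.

Independent Poisson processes superpose: combined rate λ = 1.3 + 1.5 = 2.8 per day.
So μ = 2.8.
P(N = 0) = e^(−2.8) · 2.8^0/0! ≈ 0.0608.

0.0608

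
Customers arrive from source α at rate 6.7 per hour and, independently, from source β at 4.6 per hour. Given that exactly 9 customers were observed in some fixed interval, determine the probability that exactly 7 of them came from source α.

Given the total, each event is independently from source α with probability p = λ_α/(λ_α+λ_β) = 6.7/11.3 ≈ 0.5929.
So K ~ Binomial(9, 6.7/11.3): P(K = 7) = C(9,7) · (6.7/11.3)^7 · (4.6/11.3)^2 ≈ 0.1537.

0.1537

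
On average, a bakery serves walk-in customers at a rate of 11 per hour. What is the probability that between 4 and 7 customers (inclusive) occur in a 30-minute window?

Over the interval, μ = 11 × 0.5 = 5.5 (a 30-minute window = 0.5 hours).
P(4 ≤ N ≤ 7) = Σ_{j=4}^{7} e^(−5.5) · 5.5^j/j! ≈ 0.6078.

0.6078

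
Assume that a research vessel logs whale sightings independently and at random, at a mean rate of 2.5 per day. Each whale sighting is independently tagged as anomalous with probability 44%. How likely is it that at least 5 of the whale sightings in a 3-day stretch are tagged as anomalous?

0.2374

Thinning: the whale sightings that are tagged as anomalous themselves form a Poisson process with rate 0.44 × 2.5 = 1.1 per day.
Over the interval, μ = 1.1 × 3 = 3.3 (a 3-day stretch = 3 days).
P(N ≥ 5) = 1 − P(N ≤ 4) ≈ 0.2374.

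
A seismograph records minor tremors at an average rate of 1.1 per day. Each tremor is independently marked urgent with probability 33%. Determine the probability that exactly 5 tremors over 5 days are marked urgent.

0.0267

Thinning: the tremors that are marked urgent themselves form a Poisson process with rate 0.33 × 1.1 = 0.363 per day.
Over the interval, μ = 0.363 × 5 = 1.815 (5 days).
P(N = 5) = e^(−1.815) · 1.815^5/5! ≈ 0.0267.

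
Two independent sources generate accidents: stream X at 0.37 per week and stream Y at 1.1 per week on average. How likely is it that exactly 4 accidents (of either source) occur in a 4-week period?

Independent Poisson processes superpose: combined rate λ = 0.37 + 1.1 = 1.47 per week.
Over the interval, μ = 1.47 × 4 = 5.88 (a 4-week period = 4 weeks).
P(N = 4) = e^(−5.88) · 5.88^4/4! ≈ 0.1392.

0.1392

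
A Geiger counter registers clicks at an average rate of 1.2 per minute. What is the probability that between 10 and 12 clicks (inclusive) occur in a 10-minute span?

Over the interval, μ = 1.2 × 10 = 12 (a 10-minute span = 10 minutes).
P(10 ≤ N ≤ 12) = Σ_{j=10}^{12} e^(−12) · 12^j/j! ≈ 0.3336.

0.3336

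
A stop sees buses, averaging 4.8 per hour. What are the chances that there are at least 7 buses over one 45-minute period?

0.0733

Over the interval, μ = 4.8 × 0.75 = 3.6 (a 45-minute period = 0.75 hours).
P(N ≥ 7) = 1 − P(N ≤ 6) = 1 − Σ_{j=0}^{6} e^(−μ) μ^j/j! ≈ 0.0733.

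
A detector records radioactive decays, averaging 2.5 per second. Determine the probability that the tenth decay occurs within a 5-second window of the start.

Over the interval, μ = 2.5 × 5 = 12.5 (a 5-second window = 5 seconds).
The tenth arrival falls in the interval iff at least 10 events occur there: P(S_10 ≤ t) = P(N ≥ 10) = 1 − P(N ≤ 9) ≈ 0.7986.

0.7986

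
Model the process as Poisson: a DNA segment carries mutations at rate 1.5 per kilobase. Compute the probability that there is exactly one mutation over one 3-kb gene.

Over the interval, μ = 1.5 × 3 = 4.5 (a 3-kb gene = 3 kilobases).
P(N = 1) = e^(−μ) μ^1/1! = e^(−4.5) · 4.5^1/1 ≈ 0.0500.

0.0500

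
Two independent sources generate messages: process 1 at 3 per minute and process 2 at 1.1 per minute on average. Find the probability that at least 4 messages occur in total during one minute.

0.5858

Independent Poisson processes superpose: combined rate λ = 3 + 1.1 = 4.1 per minute.
So μ = 4.1.
P(N ≥ 4) = 1 − P(N ≤ 3) ≈ 0.5858.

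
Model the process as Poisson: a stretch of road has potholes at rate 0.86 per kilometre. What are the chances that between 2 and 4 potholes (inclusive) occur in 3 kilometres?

Over the interval, μ = 0.86 × 3 = 2.58 (3 kilometres).
P(2 ≤ N ≤ 4) = Σ_{j=2}^{4} e^(−2.58) · 2.58^j/j! ≈ 0.6090.

0.6090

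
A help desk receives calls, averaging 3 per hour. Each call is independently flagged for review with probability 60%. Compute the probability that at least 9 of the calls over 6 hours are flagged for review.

0.7498

Thinning: the calls that are flagged for review themselves form a Poisson process with rate 0.6 × 3 = 1.8 per hour.
Over the interval, μ = 1.8 × 6 = 10.8 (6 hours).
P(N ≥ 9) = 1 − P(N ≤ 8) ≈ 0.7498.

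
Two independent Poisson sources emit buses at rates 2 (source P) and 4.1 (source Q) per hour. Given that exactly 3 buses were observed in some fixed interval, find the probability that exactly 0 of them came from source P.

0.3036

Given the total, each event is independently from source P with probability p = λ_P/(λ_P+λ_Q) = 2/6.1 ≈ 0.3279.
So K ~ Binomial(3, 2/6.1): P(K = 0) = C(3,0) · (2/6.1)^0 · (4.1/6.1)^3 ≈ 0.3036.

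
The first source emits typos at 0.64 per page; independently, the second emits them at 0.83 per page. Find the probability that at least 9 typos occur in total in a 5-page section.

Independent Poisson processes superpose: combined rate λ = 0.64 + 0.83 = 1.47 per page.
Over the interval, μ = 1.47 × 5 = 7.35 (a 5-page section = 5 pages).
P(N ≥ 9) = 1 − P(N ≤ 8) ≈ 0.3175.

0.3175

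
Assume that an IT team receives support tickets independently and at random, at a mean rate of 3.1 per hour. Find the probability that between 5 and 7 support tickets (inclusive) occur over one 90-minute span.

Over the interval, μ = 3.1 × 1.5 = 4.65 (a 90-minute span = 1.5 hours).
P(5 ≤ N ≤ 7) = Σ_{j=5}^{7} e^(−4.65) · 4.65^j/j! ≈ 0.3967.

0.3967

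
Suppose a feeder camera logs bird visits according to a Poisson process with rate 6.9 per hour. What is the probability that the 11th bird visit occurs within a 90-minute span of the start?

0.4607

Over the interval, μ = 6.9 × 1.5 = 10.35 (a 90-minute span = 1.5 hours).
The 11th arrival falls in the interval iff at least 11 events occur there: P(S_11 ≤ t) = P(N ≥ 11) = 1 − P(N ≤ 10) ≈ 0.4607.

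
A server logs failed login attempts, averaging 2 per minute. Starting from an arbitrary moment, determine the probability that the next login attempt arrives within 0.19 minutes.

Inter-arrival times are exponential with rate λ = 2 per minute.
P(T ≤ 0.19) = 1 − e^(−λt) = 1 − e^(−2 × 0.19) = 1 − e^(−0.38) ≈ 0.3161.

0.3161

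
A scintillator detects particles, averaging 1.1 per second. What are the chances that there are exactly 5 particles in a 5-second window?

0.1714

Over the interval, μ = 1.1 × 5 = 5.5 (a 5-second window = 5 seconds).
P(N = 5) = e^(−μ) μ^5/5! = e^(−5.5) · 5.5^5/120 ≈ 0.1714.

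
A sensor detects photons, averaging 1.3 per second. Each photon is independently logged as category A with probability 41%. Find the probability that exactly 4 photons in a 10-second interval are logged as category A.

Thinning: the photons that are logged as category A themselves form a Poisson process with rate 0.41 × 1.3 = 0.533 per second.
Over the interval, μ = 0.533 × 10 = 5.33 (a 10-second interval = 10 seconds).
P(N = 4) = e^(−5.33) · 5.33^4/4! ≈ 0.1629.

0.1629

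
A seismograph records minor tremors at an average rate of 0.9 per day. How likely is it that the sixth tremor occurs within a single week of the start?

0.6012

Over the interval, μ = 0.9 × 7 = 6.3 (a week = 7 days).
The sixth arrival falls in the interval iff at least 6 events occur there: P(S_6 ≤ t) = P(N ≥ 6) = 1 − P(N ≤ 5) ≈ 0.6012.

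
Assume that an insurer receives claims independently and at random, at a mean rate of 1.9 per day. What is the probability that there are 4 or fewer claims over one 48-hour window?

Over the interval, μ = 1.9 × 2 = 3.8 (a 48-hour window = 2 days).
P(N ≤ 4) = Σ_{j=0}^{4} e^(−μ) μ^j/j! ≈ 0.6678.

0.6678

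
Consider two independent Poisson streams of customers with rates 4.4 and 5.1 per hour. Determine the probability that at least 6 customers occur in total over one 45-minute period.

Independent Poisson processes superpose: combined rate λ = 4.4 + 5.1 = 9.5 per hour.
Over the interval, μ = 9.5 × 0.75 = 7.125 (a 45-minute period = 0.75 hours).
P(N ≥ 6) = 1 − P(N ≤ 5) ≈ 0.7150.

0.7150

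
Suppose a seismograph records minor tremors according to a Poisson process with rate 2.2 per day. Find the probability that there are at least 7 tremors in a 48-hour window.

Over the interval, μ = 2.2 × 2 = 4.4 (a 48-hour window = 2 days).
P(N ≥ 7) = 1 − P(N ≤ 6) = 1 − Σ_{j=0}^{6} e^(−μ) μ^j/j! ≈ 0.1564.

0.1564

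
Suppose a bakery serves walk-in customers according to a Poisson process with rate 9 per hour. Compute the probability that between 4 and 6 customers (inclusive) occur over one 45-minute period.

Over the interval, μ = 9 × 0.75 = 6.75 (a 45-minute period = 0.75 hours).
P(4 ≤ N ≤ 6) = Σ_{j=4}^{6} e^(−6.75) · 6.75^j/j! ≈ 0.3918.

0.3918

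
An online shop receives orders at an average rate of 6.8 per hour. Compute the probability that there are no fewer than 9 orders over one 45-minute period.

0.0748

Over the interval, μ = 6.8 × 0.75 = 5.1 (a 45-minute period = 0.75 hours).
P(N ≥ 9) = 1 − P(N ≤ 8) = 1 − Σ_{j=0}^{8} e^(−μ) μ^j/j! ≈ 0.0748.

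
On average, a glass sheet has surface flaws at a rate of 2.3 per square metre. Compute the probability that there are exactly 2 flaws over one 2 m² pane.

Over the interval, μ = 2.3 × 2 = 4.6 (a 2 m² pane = 2 square metres).
P(N = 2) = e^(−μ) μ^2/2! = e^(−4.6) · 4.6^2/2 ≈ 0.1063.

0.1063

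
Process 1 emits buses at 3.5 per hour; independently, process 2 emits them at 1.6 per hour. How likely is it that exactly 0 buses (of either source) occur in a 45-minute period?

0.0218

Independent Poisson processes superpose: combined rate λ = 3.5 + 1.6 = 5.1 per hour.
Over the interval, μ = 5.1 × 0.75 = 3.825 (a 45-minute period = 0.75 hours).
P(N = 0) = e^(−3.825) · 3.825^0/0! ≈ 0.0218.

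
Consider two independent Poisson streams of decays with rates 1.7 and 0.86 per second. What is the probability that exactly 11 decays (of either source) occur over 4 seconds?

0.1161

Independent Poisson processes superpose: combined rate λ = 1.7 + 0.86 = 2.56 per second.
Over the interval, μ = 2.56 × 4 = 10.24 (4 seconds).
P(N = 11) = e^(−10.24) · 10.24^11/11! ≈ 0.1161.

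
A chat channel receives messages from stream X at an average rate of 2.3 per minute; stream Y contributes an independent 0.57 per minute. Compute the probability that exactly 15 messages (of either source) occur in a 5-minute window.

0.1010

Independent Poisson processes superpose: combined rate λ = 2.3 + 0.57 = 2.87 per minute.
Over the interval, μ = 2.87 × 5 = 14.35 (a 5-minute window = 5 minutes).
P(N = 15) = e^(−14.35) · 14.35^15/15! ≈ 0.1010.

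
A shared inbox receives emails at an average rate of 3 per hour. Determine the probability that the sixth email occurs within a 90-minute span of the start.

0.2971

Over the interval, μ = 3 × 1.5 = 4.5 (a 90-minute span = 1.5 hours).
The sixth arrival falls in the interval iff at least 6 events occur there: P(S_6 ≤ t) = P(N ≥ 6) = 1 − P(N ≤ 5) ≈ 0.2971.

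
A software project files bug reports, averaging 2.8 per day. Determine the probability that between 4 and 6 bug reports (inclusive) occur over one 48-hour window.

Over the interval, μ = 2.8 × 2 = 5.6 (a 48-hour window = 2 days).
P(4 ≤ N ≤ 6) = Σ_{j=4}^{6} e^(−5.6) · 5.6^j/j! ≈ 0.4796.

0.4796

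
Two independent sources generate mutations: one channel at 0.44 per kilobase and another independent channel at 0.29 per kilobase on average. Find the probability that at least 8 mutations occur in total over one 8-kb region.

Independent Poisson processes superpose: combined rate λ = 0.44 + 0.29 = 0.73 per kilobase.
Over the interval, μ = 0.73 × 8 = 5.84 (an 8-kb region = 8 kilobases).
P(N ≥ 8) = 1 − P(N ≤ 7) ≈ 0.2343.

0.2343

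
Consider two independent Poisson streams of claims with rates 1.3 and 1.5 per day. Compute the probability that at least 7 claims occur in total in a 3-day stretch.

Independent Poisson processes superpose: combined rate λ = 1.3 + 1.5 = 2.8 per day.
Over the interval, μ = 2.8 × 3 = 8.4 (a 3-day stretch = 3 days).
P(N ≥ 7) = 1 − P(N ≤ 6) ≈ 0.7330.

0.7330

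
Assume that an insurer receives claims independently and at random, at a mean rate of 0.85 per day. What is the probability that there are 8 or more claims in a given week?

0.2492

Over the interval, μ = 0.85 × 7 = 5.95 (a week = 7 days).
P(N ≥ 8) = 1 − P(N ≤ 7) = 1 − Σ_{j=0}^{7} e^(−μ) μ^j/j! ≈ 0.2492.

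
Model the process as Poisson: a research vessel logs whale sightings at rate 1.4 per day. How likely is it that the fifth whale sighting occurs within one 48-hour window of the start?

0.1523

Over the interval, μ = 1.4 × 2 = 2.8 (a 48-hour window = 2 days).
The fifth arrival falls in the interval iff at least 5 events occur there: P(S_5 ≤ t) = P(N ≥ 5) = 1 − P(N ≤ 4) ≈ 0.1523.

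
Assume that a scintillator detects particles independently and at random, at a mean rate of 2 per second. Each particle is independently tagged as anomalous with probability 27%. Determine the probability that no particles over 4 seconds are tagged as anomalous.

0.1153

Thinning: the particles that are tagged as anomalous themselves form a Poisson process with rate 0.27 × 2 = 0.54 per second.
Over the interval, μ = 0.54 × 4 = 2.16 (4 seconds).
P(N = 0) = e^(−2.16) · 2.16^0/0! ≈ 0.1153.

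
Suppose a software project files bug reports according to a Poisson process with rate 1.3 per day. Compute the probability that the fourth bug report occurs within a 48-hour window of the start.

0.2640

Over the interval, μ = 1.3 × 2 = 2.6 (a 48-hour window = 2 days).
The fourth arrival falls in the interval iff at least 4 events occur there: P(S_4 ≤ t) = P(N ≥ 4) = 1 − P(N ≤ 3) ≈ 0.2640.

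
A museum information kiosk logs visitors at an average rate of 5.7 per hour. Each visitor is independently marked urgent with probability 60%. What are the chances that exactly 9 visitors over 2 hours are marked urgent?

Thinning: the visitors that are marked urgent themselves form a Poisson process with rate 0.6 × 5.7 = 3.42 per hour.
Over the interval, μ = 3.42 × 2 = 6.84 (2 hours).
P(N = 9) = e^(−6.84) · 6.84^9/9! ≈ 0.0966.

0.0966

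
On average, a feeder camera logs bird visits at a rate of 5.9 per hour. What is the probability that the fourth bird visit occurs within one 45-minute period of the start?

0.6449

Over the interval, μ = 5.9 × 0.75 = 4.425 (a 45-minute period = 0.75 hours).
The fourth arrival falls in the interval iff at least 4 events occur there: P(S_4 ≤ t) = P(N ≥ 4) = 1 − P(N ≤ 3) ≈ 0.6449.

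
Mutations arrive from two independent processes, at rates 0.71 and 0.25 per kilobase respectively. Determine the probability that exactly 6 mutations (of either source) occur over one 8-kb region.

Independent Poisson processes superpose: combined rate λ = 0.71 + 0.25 = 0.96 per kilobase.
Over the interval, μ = 0.96 × 8 = 7.68 (an 8-kb region = 8 kilobases).
P(N = 6) = e^(−7.68) · 7.68^6/6! ≈ 0.1317.

0.1317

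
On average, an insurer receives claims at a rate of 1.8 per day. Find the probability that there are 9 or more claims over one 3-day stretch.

Over the interval, μ = 1.8 × 3 = 5.4 (a 3-day stretch = 3 days).
P(N ≥ 9) = 1 − P(N ≤ 8) = 1 − Σ_{j=0}^{8} e^(−μ) μ^j/j! ≈ 0.0973.

0.0973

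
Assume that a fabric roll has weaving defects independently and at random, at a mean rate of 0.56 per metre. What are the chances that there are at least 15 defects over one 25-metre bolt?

0.4296

Over the interval, μ = 0.56 × 25 = 14 (a 25-metre bolt = 25 metres).
P(N ≥ 15) = 1 − P(N ≤ 14) = 1 − Σ_{j=0}^{14} e^(−μ) μ^j/j! ≈ 0.4296.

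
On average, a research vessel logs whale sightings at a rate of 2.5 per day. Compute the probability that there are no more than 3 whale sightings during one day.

0.7576

With mean μ = 2.5 per day,
P(N ≤ 3) = Σ_{j=0}^{3} e^(−μ) μ^j/j! ≈ 0.7576.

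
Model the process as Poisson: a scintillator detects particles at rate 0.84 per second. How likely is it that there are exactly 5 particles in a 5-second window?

0.1633

Over the interval, μ = 0.84 × 5 = 4.2 (a 5-second window = 5 seconds).
P(N = 5) = e^(−μ) μ^5/5! = e^(−4.2) · 4.2^5/120 ≈ 0.1633.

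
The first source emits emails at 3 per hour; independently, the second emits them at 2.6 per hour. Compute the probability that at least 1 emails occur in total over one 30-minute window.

Independent Poisson processes superpose: combined rate λ = 3 + 2.6 = 5.6 per hour.
Over the interval, μ = 5.6 × 0.5 = 2.8 (a 30-minute window = 0.5 hours).
P(N ≥ 1) = 1 − P(N ≤ 0) ≈ 0.9392.

0.9392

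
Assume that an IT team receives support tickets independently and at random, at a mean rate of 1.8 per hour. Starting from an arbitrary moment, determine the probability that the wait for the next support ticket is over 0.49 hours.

The wait for the next event is exponential with rate λ = 1.8 per hour.
P(T > 0.49) = e^(−λt) = e^(−1.8 × 0.49) = e^(−0.882) ≈ 0.4140.

0.4140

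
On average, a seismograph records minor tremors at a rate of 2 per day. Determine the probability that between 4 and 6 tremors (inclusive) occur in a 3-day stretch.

Over the interval, μ = 2 × 3 = 6 (a 3-day stretch = 3 days).
P(4 ≤ N ≤ 6) = Σ_{j=4}^{6} e^(−6) · 6^j/j! ≈ 0.4551.

0.4551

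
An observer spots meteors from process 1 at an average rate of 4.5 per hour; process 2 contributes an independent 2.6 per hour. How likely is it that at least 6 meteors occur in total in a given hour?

Independent Poisson processes superpose: combined rate λ = 4.5 + 2.6 = 7.1 per hour.
So μ = 7.1.
P(N ≥ 6) = 1 − P(N ≤ 5) ≈ 0.7119.

0.7119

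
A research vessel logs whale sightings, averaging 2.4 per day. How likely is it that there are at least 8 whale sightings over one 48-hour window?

0.1133

Over the interval, μ = 2.4 × 2 = 4.8 (a 48-hour window = 2 days).
P(N ≥ 8) = 1 − P(N ≤ 7) = 1 − Σ_{j=0}^{7} e^(−μ) μ^j/j! ≈ 0.1133.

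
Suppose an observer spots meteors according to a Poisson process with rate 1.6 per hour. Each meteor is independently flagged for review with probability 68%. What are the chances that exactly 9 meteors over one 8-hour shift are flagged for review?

Thinning: the meteors that are flagged for review themselves form a Poisson process with rate 0.68 × 1.6 = 1.088 per hour.
Over the interval, μ = 1.088 × 8 = 8.704 (an 8-hour shift = 8 hours).
P(N = 9) = e^(−8.704) · 8.704^9/9! ≈ 0.1311.

0.1311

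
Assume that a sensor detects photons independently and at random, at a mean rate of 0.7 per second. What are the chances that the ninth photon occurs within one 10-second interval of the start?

0.2709

Over the interval, μ = 0.7 × 10 = 7 (a 10-second interval = 10 seconds).
The ninth arrival falls in the interval iff at least 9 events occur there: P(S_9 ≤ t) = P(N ≥ 9) = 1 − P(N ≤ 8) ≈ 0.2709.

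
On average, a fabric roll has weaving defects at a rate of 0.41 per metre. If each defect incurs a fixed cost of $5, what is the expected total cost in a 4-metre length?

E[N] = 0.41 × 4 = 1.64 (a 4-metre length = 4 metres); E[cost] = 1.64 × $5 = $8.2.

$8.2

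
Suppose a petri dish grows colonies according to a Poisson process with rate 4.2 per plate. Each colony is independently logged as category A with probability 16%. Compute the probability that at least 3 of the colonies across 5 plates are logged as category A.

Thinning: the colonies that are logged as category A themselves form a Poisson process with rate 0.16 × 4.2 = 0.672 per plate.
Over the interval, μ = 0.672 × 5 = 3.36 (5 plates).
P(N ≥ 3) = 1 − P(N ≤ 2) ≈ 0.6525.

0.6525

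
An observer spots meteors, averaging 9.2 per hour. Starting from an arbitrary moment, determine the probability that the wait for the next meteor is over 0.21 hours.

0.1449

The wait for the next event is exponential with rate λ = 9.2 per hour.
P(T > 0.21) = e^(−λt) = e^(−9.2 × 0.21) = e^(−1.932) ≈ 0.1449.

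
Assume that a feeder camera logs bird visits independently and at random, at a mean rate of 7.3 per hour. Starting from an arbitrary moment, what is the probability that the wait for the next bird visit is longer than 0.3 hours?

The wait for the next event is exponential with rate λ = 7.3 per hour.
P(T > 0.3) = e^(−λt) = e^(−7.3 × 0.3) = e^(−2.19) ≈ 0.1119.

0.1119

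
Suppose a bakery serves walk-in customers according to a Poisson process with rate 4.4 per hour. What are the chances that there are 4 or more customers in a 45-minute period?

0.4197

Over the interval, μ = 4.4 × 0.75 = 3.3 (a 45-minute period = 0.75 hours).
P(N ≥ 4) = 1 − P(N ≤ 3) = 1 − Σ_{j=0}^{3} e^(−μ) μ^j/j! ≈ 0.4197.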